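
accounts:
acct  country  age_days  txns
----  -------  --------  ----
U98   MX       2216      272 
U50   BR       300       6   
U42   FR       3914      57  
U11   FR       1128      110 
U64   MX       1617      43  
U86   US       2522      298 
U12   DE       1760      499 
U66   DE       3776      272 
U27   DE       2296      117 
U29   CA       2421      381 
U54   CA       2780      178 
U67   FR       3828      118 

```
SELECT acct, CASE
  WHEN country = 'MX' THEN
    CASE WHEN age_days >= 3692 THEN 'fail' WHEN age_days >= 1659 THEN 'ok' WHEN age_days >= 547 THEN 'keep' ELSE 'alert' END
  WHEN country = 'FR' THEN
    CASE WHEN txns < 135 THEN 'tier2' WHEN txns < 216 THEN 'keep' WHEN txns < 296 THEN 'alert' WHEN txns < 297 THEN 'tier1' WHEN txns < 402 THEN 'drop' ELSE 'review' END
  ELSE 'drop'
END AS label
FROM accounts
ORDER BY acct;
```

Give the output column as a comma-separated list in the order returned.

acct=U11: country='FR' → inner[txns < 135] → tier2
acct=U12: country='DE' → outer ELSE → drop
acct=U27: country='DE' → outer ELSE → drop
acct=U29: country='CA' → outer ELSE → drop
acct=U42: country='FR' → inner[txns < 135] → tier2
acct=U50: country='BR' → outer ELSE → drop
acct=U54: country='CA' → outer ELSE → drop
acct=U64: country='MX' → inner[age_days >= 547] → keep
acct=U66: country='DE' → outer ELSE → drop
acct=U67: country='FR' → inner[txns < 135] → tier2
acct=U86: country='US' → outer ELSE → drop
acct=U98: country='MX' → inner[age_days >= 1659] → ok

tier2, drop, drop, drop, tier2, drop, drop, keep, drop, tier2, drop, ok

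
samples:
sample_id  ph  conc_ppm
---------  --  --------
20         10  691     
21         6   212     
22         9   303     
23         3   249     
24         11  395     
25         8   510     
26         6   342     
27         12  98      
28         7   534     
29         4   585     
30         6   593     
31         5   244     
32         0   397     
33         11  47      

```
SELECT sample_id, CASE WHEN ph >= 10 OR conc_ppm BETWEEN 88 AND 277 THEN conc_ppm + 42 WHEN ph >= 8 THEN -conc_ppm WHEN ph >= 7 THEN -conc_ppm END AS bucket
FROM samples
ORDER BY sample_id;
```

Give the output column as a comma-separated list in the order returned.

733, 254, -303, 291, 437, -510, NULL, 140, -534, NULL, NULL, 286, NULL, 89

sample_id=20: ph >= 10 OR conc_ppm BETWEEN 88 AND 277 → 733
sample_id=21: ph >= 10 OR conc_ppm BETWEEN 88 AND 277 → 254
sample_id=22: ph >= 8 → -303
sample_id=23: ph >= 10 OR conc_ppm BETWEEN 88 AND 277 → 291
sample_id=24: ph >= 10 OR conc_ppm BETWEEN 88 AND 277 → 437
sample_id=25: ph >= 8 → -510
sample_id=26: (no match → NULL) → NULL
sample_id=27: ph >= 10 OR conc_ppm BETWEEN 88 AND 277 → 140
sample_id=28: ph >= 7 → -534
sample_id=29: (no match → NULL) → NULL
sample_id=30: (no match → NULL) → NULL
sample_id=31: ph >= 10 OR conc_ppm BETWEEN 88 AND 277 → 286
sample_id=32: (no match → NULL) → NULL
sample_id=33: ph >= 10 OR conc_ppm BETWEEN 88 AND 277 → 89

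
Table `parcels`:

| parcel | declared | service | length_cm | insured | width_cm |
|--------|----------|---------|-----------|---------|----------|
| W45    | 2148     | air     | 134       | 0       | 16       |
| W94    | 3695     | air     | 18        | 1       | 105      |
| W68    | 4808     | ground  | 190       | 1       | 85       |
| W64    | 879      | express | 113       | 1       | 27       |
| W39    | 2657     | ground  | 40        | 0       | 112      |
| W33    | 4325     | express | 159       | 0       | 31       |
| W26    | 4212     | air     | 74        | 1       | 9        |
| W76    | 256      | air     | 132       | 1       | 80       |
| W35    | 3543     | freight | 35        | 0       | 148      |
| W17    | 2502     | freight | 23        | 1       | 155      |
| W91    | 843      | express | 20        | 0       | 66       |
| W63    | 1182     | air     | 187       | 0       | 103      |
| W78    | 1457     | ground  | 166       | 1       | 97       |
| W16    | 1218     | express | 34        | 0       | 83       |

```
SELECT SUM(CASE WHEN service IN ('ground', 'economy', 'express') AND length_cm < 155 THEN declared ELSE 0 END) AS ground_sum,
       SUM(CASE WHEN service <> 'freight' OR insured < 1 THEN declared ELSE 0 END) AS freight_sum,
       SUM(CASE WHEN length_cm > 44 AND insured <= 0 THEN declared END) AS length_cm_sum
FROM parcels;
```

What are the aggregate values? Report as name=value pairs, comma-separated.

[ground_sum: service IN ('ground', 'economy', 'express') AND length_cm < 155]
parcel=W45: ✗
parcel=W94: ✗
parcel=W68: ✗
parcel=W64: ✓ → 879
parcel=W39: ✓ → 2657
parcel=W33: ✗
parcel=W26: ✗
parcel=W76: ✗
parcel=W35: ✗
parcel=W17: ✗
parcel=W91: ✓ → 843
parcel=W63: ✗
parcel=W78: ✗
parcel=W16: ✓ → 1218
ground_sum = 879 + 2657 + 843 + 1218 = 5597
—
[freight_sum: service <> 'freight' OR insured < 1]
parcel=W45: ✓ → 2148
parcel=W94: ✓ → 3695
parcel=W68: ✓ → 4808
parcel=W64: ✓ → 879
parcel=W39: ✓ → 2657
parcel=W33: ✓ → 4325
parcel=W26: ✓ → 4212
parcel=W76: ✓ → 256
parcel=W35: ✓ → 3543
parcel=W17: ✗
parcel=W91: ✓ → 843
parcel=W63: ✓ → 1182
parcel=W78: ✓ → 1457
parcel=W16: ✓ → 1218
freight_sum = 2148 + 3695 + 4808 + 879 + 2657 + 4325 + 4212 + 256 + 3543 + 843 + 1182 + 1457 + 1218 = 31223
—
[length_cm_sum: length_cm > 44 AND insured <= 0]
parcel=W45: ✓ → 2148
parcel=W94: ✗
parcel=W68: ✗
parcel=W64: ✗
parcel=W39: ✗
parcel=W33: ✓ → 4325
parcel=W26: ✗
parcel=W76: ✗
parcel=W35: ✗
parcel=W17: ✗
parcel=W91: ✗
parcel=W63: ✓ → 1182
parcel=W78: ✗
parcel=W16: ✗
length_cm_sum = 2148 + 4325 + 1182 = 7655

ground_sum=5597, freight_sum=31223, length_cm_sum=7655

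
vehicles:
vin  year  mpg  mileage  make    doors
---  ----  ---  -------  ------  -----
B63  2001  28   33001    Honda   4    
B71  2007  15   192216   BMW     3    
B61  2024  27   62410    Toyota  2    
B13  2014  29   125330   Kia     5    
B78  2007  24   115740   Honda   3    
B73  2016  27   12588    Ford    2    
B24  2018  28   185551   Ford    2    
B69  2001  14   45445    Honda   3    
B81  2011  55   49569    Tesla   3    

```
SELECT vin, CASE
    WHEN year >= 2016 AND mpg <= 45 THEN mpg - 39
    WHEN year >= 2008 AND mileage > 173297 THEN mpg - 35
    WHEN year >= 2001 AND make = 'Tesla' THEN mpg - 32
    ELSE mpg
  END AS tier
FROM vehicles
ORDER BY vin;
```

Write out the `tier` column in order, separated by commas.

29, -11, -12, 28, 14, 15, -12, 24, 23

vin=B13: ELSE → 29
vin=B24: year >= 2016 AND mpg <= 45 → -11
vin=B61: year >= 2016 AND mpg <= 45 → -12
vin=B63: ELSE → 28
vin=B69: ELSE → 14
vin=B71: ELSE → 15
vin=B73: year >= 2016 AND mpg <= 45 → -12
vin=B78: ELSE → 24
vin=B81: year >= 2001 AND make = 'Tesla' → 23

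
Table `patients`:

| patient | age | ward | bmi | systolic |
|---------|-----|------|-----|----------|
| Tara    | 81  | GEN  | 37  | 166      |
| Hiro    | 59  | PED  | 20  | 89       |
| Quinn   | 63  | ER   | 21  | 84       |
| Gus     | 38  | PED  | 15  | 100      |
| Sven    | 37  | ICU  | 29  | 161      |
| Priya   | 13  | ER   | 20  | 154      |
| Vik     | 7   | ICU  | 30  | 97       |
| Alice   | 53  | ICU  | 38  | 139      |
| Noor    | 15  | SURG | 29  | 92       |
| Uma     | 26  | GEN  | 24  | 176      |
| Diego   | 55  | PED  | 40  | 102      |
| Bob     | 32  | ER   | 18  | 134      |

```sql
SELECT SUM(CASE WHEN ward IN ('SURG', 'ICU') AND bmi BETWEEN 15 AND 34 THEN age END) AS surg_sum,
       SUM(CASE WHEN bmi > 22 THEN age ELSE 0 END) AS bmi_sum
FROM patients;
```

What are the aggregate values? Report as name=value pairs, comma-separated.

surg_sum=59, bmi_sum=274

[surg_sum: ward IN ('SURG', 'ICU') AND bmi BETWEEN 15 AND 34]
patient=Tara: ✗
patient=Hiro: ✗
patient=Quinn: ✗
patient=Gus: ✗
patient=Sven: ✓ → 37
patient=Priya: ✗
patient=Vik: ✓ → 7
patient=Alice: ✗
patient=Noor: ✓ → 15
patient=Uma: ✗
patient=Diego: ✗
patient=Bob: ✗
surg_sum = 37 + 7 + 15 = 59
—
[bmi_sum: bmi > 22]
patient=Tara: ✓ → 81
patient=Hiro: ✗
patient=Quinn: ✗
patient=Gus: ✗
patient=Sven: ✓ → 37
patient=Priya: ✗
patient=Vik: ✓ → 7
patient=Alice: ✓ → 53
patient=Noor: ✓ → 15
patient=Uma: ✓ → 26
patient=Diego: ✓ → 55
patient=Bob: ✗
bmi_sum = 81 + 37 + 7 + 53 + 15 + 26 + 55 = 274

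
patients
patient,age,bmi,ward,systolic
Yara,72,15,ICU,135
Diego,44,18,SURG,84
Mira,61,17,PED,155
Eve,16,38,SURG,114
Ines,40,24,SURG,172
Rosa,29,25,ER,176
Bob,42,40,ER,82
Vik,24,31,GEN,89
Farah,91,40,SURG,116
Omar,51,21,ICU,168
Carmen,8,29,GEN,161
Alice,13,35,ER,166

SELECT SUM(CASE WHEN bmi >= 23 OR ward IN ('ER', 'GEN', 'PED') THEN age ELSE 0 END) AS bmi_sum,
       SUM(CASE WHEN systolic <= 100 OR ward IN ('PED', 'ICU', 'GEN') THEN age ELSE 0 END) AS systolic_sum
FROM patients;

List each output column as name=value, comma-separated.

[bmi_sum: bmi >= 23 OR ward IN ('ER', 'GEN', 'PED')]
patient=Yara: ✗
patient=Diego: ✗
patient=Mira: ✓ → 61
patient=Eve: ✓ → 16
patient=Ines: ✓ → 40
patient=Rosa: ✓ → 29
patient=Bob: ✓ → 42
patient=Vik: ✓ → 24
patient=Farah: ✓ → 91
patient=Omar: ✗
patient=Carmen: ✓ → 8
patient=Alice: ✓ → 13
bmi_sum = 61 + 16 + 40 + 29 + 42 + 24 + 91 + 8 + 13 = 324
—
[systolic_sum: systolic <= 100 OR ward IN ('PED', 'ICU', 'GEN')]
patient=Yara: ✓ → 72
patient=Diego: ✓ → 44
patient=Mira: ✓ → 61
patient=Eve: ✗
patient=Ines: ✗
patient=Rosa: ✗
patient=Bob: ✓ → 42
patient=Vik: ✓ → 24
patient=Farah: ✗
patient=Omar: ✓ → 51
patient=Carmen: ✓ → 8
patient=Alice: ✗
systolic_sum = 72 + 44 + 61 + 42 + 24 + 51 + 8 = 302

bmi_sum=324, systolic_sum=302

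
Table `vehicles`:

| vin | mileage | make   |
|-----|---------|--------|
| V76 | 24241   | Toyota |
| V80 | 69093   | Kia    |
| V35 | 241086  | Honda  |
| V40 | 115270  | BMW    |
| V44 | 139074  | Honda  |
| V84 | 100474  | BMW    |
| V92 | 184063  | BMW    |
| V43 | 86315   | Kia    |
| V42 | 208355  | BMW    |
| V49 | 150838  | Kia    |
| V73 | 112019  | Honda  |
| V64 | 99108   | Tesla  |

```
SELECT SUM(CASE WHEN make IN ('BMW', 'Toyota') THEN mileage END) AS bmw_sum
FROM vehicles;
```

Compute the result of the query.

vin=V76: ✓ → 24241
vin=V80: ✗
vin=V35: ✗
vin=V40: ✓ → 115270
vin=V44: ✗
vin=V84: ✓ → 100474
vin=V92: ✓ → 184063
vin=V43: ✗
vin=V42: ✓ → 208355
vin=V49: ✗
vin=V73: ✗
vin=V64: ✗
bmw_sum = 24241 + 115270 + 100474 + 184063 + 208355 = 632403

632403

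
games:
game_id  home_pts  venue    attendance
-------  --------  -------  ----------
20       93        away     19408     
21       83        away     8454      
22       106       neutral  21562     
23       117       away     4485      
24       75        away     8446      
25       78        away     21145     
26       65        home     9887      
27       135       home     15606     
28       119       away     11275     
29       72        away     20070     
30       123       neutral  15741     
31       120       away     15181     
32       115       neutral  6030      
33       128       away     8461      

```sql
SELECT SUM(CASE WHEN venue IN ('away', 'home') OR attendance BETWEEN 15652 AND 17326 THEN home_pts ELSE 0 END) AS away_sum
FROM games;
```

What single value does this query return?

1208

game_id=20: ✓ → 93
game_id=21: ✓ → 83
game_id=22: ✗
game_id=23: ✓ → 117
game_id=24: ✓ → 75
game_id=25: ✓ → 78
game_id=26: ✓ → 65
game_id=27: ✓ → 135
game_id=28: ✓ → 119
game_id=29: ✓ → 72
game_id=30: ✓ → 123
game_id=31: ✓ → 120
game_id=32: ✗
game_id=33: ✓ → 128
away_sum = 93 + 83 + 117 + 75 + 78 + 65 + 135 + 119 + 72 + 123 + 120 + 128 = 1208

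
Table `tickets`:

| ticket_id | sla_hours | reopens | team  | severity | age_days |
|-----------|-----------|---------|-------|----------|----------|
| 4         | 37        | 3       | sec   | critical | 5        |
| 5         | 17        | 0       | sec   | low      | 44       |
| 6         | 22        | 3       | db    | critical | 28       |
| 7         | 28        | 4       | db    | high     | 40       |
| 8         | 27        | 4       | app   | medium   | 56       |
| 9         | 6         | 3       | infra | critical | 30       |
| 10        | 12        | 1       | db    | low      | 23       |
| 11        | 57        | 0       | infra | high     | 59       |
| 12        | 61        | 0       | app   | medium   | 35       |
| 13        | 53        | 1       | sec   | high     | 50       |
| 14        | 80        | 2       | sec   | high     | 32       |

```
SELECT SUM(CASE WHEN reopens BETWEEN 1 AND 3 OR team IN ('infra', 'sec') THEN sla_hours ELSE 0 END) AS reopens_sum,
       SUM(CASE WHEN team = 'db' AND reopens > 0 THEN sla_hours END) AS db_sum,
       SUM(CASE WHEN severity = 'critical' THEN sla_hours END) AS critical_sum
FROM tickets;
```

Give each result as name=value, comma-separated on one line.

[reopens_sum: reopens BETWEEN 1 AND 3 OR team IN ('infra', 'sec')]
ticket_id=4: ✓ → 37
ticket_id=5: ✓ → 17
ticket_id=6: ✓ → 22
ticket_id=7: ✗
ticket_id=8: ✗
ticket_id=9: ✓ → 6
ticket_id=10: ✓ → 12
ticket_id=11: ✓ → 57
ticket_id=12: ✗
ticket_id=13: ✓ → 53
ticket_id=14: ✓ → 80
reopens_sum = 37 + 17 + 22 + 6 + 12 + 57 + 53 + 80 = 284
—
[db_sum: team = 'db' AND reopens > 0]
ticket_id=4: ✗
ticket_id=5: ✗
ticket_id=6: ✓ → 22
ticket_id=7: ✓ → 28
ticket_id=8: ✗
ticket_id=9: ✗
ticket_id=10: ✓ → 12
ticket_id=11: ✗
ticket_id=12: ✗
ticket_id=13: ✗
ticket_id=14: ✗
db_sum = 22 + 28 + 12 = 62
—
[critical_sum: severity = 'critical']
ticket_id=4: ✓ → 37
ticket_id=5: ✗
ticket_id=6: ✓ → 22
ticket_id=7: ✗
ticket_id=8: ✗
ticket_id=9: ✓ → 6
ticket_id=10: ✗
ticket_id=11: ✗
ticket_id=12: ✗
ticket_id=13: ✗
ticket_id=14: ✗
critical_sum = 37 + 22 + 6 = 65

reopens_sum=284, db_sum=62, critical_sum=65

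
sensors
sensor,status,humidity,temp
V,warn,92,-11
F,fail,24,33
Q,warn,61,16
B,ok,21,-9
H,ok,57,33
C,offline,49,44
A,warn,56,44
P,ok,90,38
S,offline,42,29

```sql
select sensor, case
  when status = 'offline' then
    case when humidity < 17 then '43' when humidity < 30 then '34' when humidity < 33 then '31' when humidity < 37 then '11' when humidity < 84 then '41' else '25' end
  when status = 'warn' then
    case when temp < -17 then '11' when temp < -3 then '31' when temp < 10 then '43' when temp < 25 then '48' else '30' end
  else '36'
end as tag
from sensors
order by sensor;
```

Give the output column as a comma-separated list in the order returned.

30, 36, 41, 36, 36, 36, 48, 41, 31

sensor=A: status='warn' → inner[ELSE] → 30
sensor=B: status='ok' → outer ELSE → 36
sensor=C: status='offline' → inner[humidity < 84] → 41
sensor=F: status='fail' → outer ELSE → 36
sensor=H: status='ok' → outer ELSE → 36
sensor=P: status='ok' → outer ELSE → 36
sensor=Q: status='warn' → inner[temp < 25] → 48
sensor=S: status='offline' → inner[humidity < 84] → 41
sensor=V: status='warn' → inner[temp < -3] → 31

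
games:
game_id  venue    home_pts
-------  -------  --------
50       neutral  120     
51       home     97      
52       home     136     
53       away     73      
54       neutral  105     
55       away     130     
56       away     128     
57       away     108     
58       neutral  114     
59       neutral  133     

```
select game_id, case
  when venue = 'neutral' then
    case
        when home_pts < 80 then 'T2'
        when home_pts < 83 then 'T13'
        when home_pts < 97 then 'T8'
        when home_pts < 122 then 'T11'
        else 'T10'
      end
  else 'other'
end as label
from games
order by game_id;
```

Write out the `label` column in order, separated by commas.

game_id=50: venue='neutral' → inner[home_pts < 122] → T11
game_id=51: venue='home' → outer ELSE → other
game_id=52: venue='home' → outer ELSE → other
game_id=53: venue='away' → outer ELSE → other
game_id=54: venue='neutral' → inner[home_pts < 122] → T11
game_id=55: venue='away' → outer ELSE → other
game_id=56: venue='away' → outer ELSE → other
game_id=57: venue='away' → outer ELSE → other
game_id=58: venue='neutral' → inner[home_pts < 122] → T11
game_id=59: venue='neutral' → inner[ELSE] → T10

T11, other, other, other, T11, other, other, other, T11, T10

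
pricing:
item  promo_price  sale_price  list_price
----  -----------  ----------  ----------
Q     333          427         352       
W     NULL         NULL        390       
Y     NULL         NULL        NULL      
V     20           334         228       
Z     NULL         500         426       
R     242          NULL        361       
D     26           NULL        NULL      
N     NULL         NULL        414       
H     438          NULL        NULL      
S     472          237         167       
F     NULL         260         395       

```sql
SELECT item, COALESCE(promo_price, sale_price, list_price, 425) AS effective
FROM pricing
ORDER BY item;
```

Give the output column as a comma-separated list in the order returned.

26, 260, 438, 414, 333, 242, 472, 20, 390, 425, 500

item=D: promo_price=26 → 26
item=F: promo_price=NULL, sale_price=260 → 260
item=H: promo_price=438 → 438
item=N: promo_price=NULL, sale_price=NULL, list_price=414 → 414
item=Q: promo_price=333 → 333
item=R: promo_price=242 → 242
item=S: promo_price=472 → 472
item=V: promo_price=20 → 20
item=W: promo_price=NULL, sale_price=NULL, list_price=390 → 390
item=Y: promo_price=NULL, sale_price=NULL, list_price=NULL, → literal 425 → 425
item=Z: promo_price=NULL, sale_price=500 → 500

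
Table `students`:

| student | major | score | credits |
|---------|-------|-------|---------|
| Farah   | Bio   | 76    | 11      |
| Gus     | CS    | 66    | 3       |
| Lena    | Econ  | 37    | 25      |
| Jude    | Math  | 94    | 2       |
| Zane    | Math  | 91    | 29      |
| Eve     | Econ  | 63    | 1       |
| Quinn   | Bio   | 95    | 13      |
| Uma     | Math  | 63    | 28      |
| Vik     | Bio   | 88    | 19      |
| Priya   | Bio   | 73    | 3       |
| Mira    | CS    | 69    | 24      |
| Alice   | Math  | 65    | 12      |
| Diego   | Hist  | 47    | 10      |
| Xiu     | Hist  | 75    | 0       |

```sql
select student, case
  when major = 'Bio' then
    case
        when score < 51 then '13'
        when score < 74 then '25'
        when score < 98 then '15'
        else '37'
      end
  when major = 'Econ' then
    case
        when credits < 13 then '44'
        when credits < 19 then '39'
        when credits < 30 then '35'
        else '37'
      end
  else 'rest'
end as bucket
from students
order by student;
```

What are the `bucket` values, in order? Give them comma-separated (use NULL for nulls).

student=Alice: major='Math' → outer ELSE → rest
student=Diego: major='Hist' → outer ELSE → rest
student=Eve: major='Econ' → inner[credits < 13] → 44
student=Farah: major='Bio' → inner[score < 98] → 15
student=Gus: major='CS' → outer ELSE → rest
student=Jude: major='Math' → outer ELSE → rest
student=Lena: major='Econ' → inner[credits < 30] → 35
student=Mira: major='CS' → outer ELSE → rest
student=Priya: major='Bio' → inner[score < 74] → 25
student=Quinn: major='Bio' → inner[score < 98] → 15
student=Uma: major='Math' → outer ELSE → rest
student=Vik: major='Bio' → inner[score < 98] → 15
student=Xiu: major='Hist' → outer ELSE → rest
student=Zane: major='Math' → outer ELSE → rest

rest, rest, 44, 15, rest, rest, 35, rest, 25, 15, rest, 15, rest, rest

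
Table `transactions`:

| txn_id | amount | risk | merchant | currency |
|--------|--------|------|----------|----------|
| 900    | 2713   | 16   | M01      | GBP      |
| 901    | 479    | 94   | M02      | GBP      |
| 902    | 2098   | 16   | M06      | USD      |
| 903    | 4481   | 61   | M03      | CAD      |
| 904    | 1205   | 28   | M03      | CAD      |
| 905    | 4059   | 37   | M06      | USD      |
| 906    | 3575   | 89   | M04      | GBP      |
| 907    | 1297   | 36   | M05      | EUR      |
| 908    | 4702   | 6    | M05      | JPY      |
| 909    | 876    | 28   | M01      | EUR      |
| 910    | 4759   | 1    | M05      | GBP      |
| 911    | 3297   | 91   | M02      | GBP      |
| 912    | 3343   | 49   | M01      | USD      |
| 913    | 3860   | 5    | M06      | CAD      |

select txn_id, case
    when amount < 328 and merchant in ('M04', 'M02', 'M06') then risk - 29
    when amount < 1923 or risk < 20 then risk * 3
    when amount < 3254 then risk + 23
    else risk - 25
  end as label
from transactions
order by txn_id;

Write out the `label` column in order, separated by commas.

txn_id=900: amount < 1923 or risk < 20 → 48
txn_id=901: amount < 1923 or risk < 20 → 282
txn_id=902: amount < 1923 or risk < 20 → 48
txn_id=903: ELSE → 36
txn_id=904: amount < 1923 or risk < 20 → 84
txn_id=905: ELSE → 12
txn_id=906: ELSE → 64
txn_id=907: amount < 1923 or risk < 20 → 108
txn_id=908: amount < 1923 or risk < 20 → 18
txn_id=909: amount < 1923 or risk < 20 → 84
txn_id=910: amount < 1923 or risk < 20 → 3
txn_id=911: ELSE → 66
txn_id=912: ELSE → 24
txn_id=913: amount < 1923 or risk < 20 → 15

48, 282, 48, 36, 84, 12, 64, 108, 18, 84, 3, 66, 24, 15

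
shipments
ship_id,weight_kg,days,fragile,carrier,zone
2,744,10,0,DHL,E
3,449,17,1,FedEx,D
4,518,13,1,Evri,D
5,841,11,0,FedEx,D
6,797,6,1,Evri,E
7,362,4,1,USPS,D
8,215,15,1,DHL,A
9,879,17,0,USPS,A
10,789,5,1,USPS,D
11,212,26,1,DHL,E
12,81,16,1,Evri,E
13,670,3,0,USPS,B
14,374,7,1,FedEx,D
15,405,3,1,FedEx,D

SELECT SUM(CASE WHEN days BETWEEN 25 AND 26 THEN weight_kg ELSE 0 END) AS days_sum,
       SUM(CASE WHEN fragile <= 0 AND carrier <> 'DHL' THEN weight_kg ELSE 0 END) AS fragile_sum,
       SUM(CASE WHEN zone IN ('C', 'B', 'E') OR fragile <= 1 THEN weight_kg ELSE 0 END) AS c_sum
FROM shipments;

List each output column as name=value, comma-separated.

days_sum=212, fragile_sum=2390, c_sum=7336

[days_sum: days BETWEEN 25 AND 26]
ship_id=2: ✗
ship_id=3: ✗
ship_id=4: ✗
ship_id=5: ✗
ship_id=6: ✗
ship_id=7: ✗
ship_id=8: ✗
ship_id=9: ✗
ship_id=10: ✗
ship_id=11: ✓ → 212
ship_id=12: ✗
ship_id=13: ✗
ship_id=14: ✗
ship_id=15: ✗
days_sum = 212
—
[fragile_sum: fragile <= 0 AND carrier <> 'DHL']
ship_id=2: ✗
ship_id=3: ✗
ship_id=4: ✗
ship_id=5: ✓ → 841
ship_id=6: ✗
ship_id=7: ✗
ship_id=8: ✗
ship_id=9: ✓ → 879
ship_id=10: ✗
ship_id=11: ✗
ship_id=12: ✗
ship_id=13: ✓ → 670
ship_id=14: ✗
ship_id=15: ✗
fragile_sum = 841 + 879 + 670 = 2390
—
[c_sum: zone IN ('C', 'B', 'E') OR fragile <= 1]
ship_id=2: ✓ → 744
ship_id=3: ✓ → 449
ship_id=4: ✓ → 518
ship_id=5: ✓ → 841
ship_id=6: ✓ → 797
ship_id=7: ✓ → 362
ship_id=8: ✓ → 215
ship_id=9: ✓ → 879
ship_id=10: ✓ → 789
ship_id=11: ✓ → 212
ship_id=12: ✓ → 81
ship_id=13: ✓ → 670
ship_id=14: ✓ → 374
ship_id=15: ✓ → 405
c_sum = 744 + 449 + 518 + 841 + 797 + 362 + 215 + 879 + 789 + 212 + 81 + 670 + 374 + 405 = 7336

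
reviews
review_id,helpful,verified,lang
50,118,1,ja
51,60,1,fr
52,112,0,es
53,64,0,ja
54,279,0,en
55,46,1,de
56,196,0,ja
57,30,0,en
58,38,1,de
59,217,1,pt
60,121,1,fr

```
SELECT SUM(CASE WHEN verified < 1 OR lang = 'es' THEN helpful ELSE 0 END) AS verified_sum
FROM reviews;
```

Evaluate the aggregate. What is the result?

review_id=50: ✗
review_id=51: ✗
review_id=52: ✓ → 112
review_id=53: ✓ → 64
review_id=54: ✓ → 279
review_id=55: ✗
review_id=56: ✓ → 196
review_id=57: ✓ → 30
review_id=58: ✗
review_id=59: ✗
review_id=60: ✗
verified_sum = 112 + 64 + 279 + 196 + 30 = 681

681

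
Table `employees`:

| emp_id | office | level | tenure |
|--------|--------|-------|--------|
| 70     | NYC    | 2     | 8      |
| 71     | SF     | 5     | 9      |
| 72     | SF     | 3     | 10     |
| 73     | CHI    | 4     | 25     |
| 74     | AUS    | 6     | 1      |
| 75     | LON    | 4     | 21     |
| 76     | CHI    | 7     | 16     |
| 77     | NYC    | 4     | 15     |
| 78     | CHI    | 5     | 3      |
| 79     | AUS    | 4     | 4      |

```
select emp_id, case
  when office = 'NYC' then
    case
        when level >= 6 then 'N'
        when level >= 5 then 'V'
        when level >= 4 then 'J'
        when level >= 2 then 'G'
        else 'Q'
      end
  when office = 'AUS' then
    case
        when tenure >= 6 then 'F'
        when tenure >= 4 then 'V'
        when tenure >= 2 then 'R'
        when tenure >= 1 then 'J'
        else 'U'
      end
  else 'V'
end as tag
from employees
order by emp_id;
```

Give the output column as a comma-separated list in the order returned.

G, V, V, V, J, V, V, J, V, V

emp_id=70: office='NYC' → inner[level >= 2] → G
emp_id=71: office='SF' → outer ELSE → V
emp_id=72: office='SF' → outer ELSE → V
emp_id=73: office='CHI' → outer ELSE → V
emp_id=74: office='AUS' → inner[tenure >= 1] → J
emp_id=75: office='LON' → outer ELSE → V
emp_id=76: office='CHI' → outer ELSE → V
emp_id=77: office='NYC' → inner[level >= 4] → J
emp_id=78: office='CHI' → outer ELSE → V
emp_id=79: office='AUS' → inner[tenure >= 4] → V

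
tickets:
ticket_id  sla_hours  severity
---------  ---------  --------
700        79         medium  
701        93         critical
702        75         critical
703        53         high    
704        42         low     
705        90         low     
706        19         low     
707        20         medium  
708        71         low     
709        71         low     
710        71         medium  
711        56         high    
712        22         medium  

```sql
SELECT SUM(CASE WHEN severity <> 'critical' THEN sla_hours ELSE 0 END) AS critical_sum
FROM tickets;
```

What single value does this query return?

594

ticket_id=700: ✓ → 79
ticket_id=701: ✗
ticket_id=702: ✗
ticket_id=703: ✓ → 53
ticket_id=704: ✓ → 42
ticket_id=705: ✓ → 90
ticket_id=706: ✓ → 19
ticket_id=707: ✓ → 20
ticket_id=708: ✓ → 71
ticket_id=709: ✓ → 71
ticket_id=710: ✓ → 71
ticket_id=711: ✓ → 56
ticket_id=712: ✓ → 22
critical_sum = 79 + 53 + 42 + 90 + 19 + 20 + 71 + 71 + 71 + 56 + 22 = 594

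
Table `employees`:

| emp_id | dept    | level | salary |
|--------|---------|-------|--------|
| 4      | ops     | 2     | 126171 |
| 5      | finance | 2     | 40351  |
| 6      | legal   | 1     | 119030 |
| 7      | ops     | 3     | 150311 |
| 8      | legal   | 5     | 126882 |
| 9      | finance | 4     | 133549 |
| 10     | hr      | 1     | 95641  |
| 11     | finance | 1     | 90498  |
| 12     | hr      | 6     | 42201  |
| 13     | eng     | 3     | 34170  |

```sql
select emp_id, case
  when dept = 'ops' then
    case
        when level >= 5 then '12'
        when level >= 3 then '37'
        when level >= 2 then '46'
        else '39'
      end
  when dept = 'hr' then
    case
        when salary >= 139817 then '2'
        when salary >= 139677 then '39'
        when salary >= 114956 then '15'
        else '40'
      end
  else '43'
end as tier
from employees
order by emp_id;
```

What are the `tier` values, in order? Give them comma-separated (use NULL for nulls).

46, 43, 43, 37, 43, 43, 40, 43, 40, 43

emp_id=4: dept='ops' → inner[level >= 2] → 46
emp_id=5: dept='finance' → outer ELSE → 43
emp_id=6: dept='legal' → outer ELSE → 43
emp_id=7: dept='ops' → inner[level >= 3] → 37
emp_id=8: dept='legal' → outer ELSE → 43
emp_id=9: dept='finance' → outer ELSE → 43
emp_id=10: dept='hr' → inner[ELSE] → 40
emp_id=11: dept='finance' → outer ELSE → 43
emp_id=12: dept='hr' → inner[ELSE] → 40
emp_id=13: dept='eng' → outer ELSE → 43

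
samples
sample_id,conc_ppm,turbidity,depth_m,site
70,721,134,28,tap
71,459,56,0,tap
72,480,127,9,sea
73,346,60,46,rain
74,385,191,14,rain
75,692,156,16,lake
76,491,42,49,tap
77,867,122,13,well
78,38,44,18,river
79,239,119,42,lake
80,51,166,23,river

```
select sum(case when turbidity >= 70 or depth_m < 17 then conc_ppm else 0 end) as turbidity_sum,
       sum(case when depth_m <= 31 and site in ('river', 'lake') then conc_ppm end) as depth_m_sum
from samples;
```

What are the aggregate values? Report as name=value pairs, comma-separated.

[turbidity_sum: turbidity >= 70 or depth_m < 17]
sample_id=70: ✓ → 721
sample_id=71: ✓ → 459
sample_id=72: ✓ → 480
sample_id=73: ✗
sample_id=74: ✓ → 385
sample_id=75: ✓ → 692
sample_id=76: ✗
sample_id=77: ✓ → 867
sample_id=78: ✗
sample_id=79: ✓ → 239
sample_id=80: ✓ → 51
turbidity_sum = 721 + 459 + 480 + 385 + 692 + 867 + 239 + 51 = 3894
—
[depth_m_sum: depth_m <= 31 and site in ('river', 'lake')]
sample_id=70: ✗
sample_id=71: ✗
sample_id=72: ✗
sample_id=73: ✗
sample_id=74: ✗
sample_id=75: ✓ → 692
sample_id=76: ✗
sample_id=77: ✗
sample_id=78: ✓ → 38
sample_id=79: ✗
sample_id=80: ✓ → 51
depth_m_sum = 692 + 38 + 51 = 781

turbidity_sum=3894, depth_m_sum=781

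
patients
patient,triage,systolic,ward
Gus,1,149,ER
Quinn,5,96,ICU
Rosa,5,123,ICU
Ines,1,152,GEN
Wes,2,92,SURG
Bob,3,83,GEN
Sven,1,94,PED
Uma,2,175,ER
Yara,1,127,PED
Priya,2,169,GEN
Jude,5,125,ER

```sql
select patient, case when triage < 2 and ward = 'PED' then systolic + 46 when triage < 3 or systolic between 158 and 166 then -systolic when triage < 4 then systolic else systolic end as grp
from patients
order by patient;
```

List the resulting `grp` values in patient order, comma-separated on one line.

patient=Bob: triage < 4 → 83
patient=Gus: triage < 3 or systolic between 158 and 166 → -149
patient=Ines: triage < 3 or systolic between 158 and 166 → -152
patient=Jude: ELSE → 125
patient=Priya: triage < 3 or systolic between 158 and 166 → -169
patient=Quinn: ELSE → 96
patient=Rosa: ELSE → 123
patient=Sven: triage < 2 and ward = 'PED' → 140
patient=Uma: triage < 3 or systolic between 158 and 166 → -175
patient=Wes: triage < 3 or systolic between 158 and 166 → -92
patient=Yara: triage < 2 and ward = 'PED' → 173

83, -149, -152, 125, -169, 96, 123, 140, -175, -92, 173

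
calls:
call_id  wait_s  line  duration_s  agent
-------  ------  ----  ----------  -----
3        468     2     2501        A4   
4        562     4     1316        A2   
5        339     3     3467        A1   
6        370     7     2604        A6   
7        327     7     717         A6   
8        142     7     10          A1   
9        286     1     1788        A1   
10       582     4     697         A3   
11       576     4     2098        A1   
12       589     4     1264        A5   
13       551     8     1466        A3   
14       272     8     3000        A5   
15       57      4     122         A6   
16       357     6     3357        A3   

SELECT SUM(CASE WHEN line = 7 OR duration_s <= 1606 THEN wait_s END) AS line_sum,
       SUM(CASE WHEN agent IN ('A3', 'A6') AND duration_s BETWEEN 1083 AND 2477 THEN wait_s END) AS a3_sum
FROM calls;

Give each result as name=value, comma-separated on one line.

[line_sum: line = 7 OR duration_s <= 1606]
call_id=3: ✗
call_id=4: ✓ → 562
call_id=5: ✗
call_id=6: ✓ → 370
call_id=7: ✓ → 327
call_id=8: ✓ → 142
call_id=9: ✗
call_id=10: ✓ → 582
call_id=11: ✗
call_id=12: ✓ → 589
call_id=13: ✓ → 551
call_id=14: ✗
call_id=15: ✓ → 57
call_id=16: ✗
line_sum = 562 + 370 + 327 + 142 + 582 + 589 + 551 + 57 = 3180
—
[a3_sum: agent IN ('A3', 'A6') AND duration_s BETWEEN 1083 AND 2477]
call_id=3: ✗
call_id=4: ✗
call_id=5: ✗
call_id=6: ✗
call_id=7: ✗
call_id=8: ✗
call_id=9: ✗
call_id=10: ✗
call_id=11: ✗
call_id=12: ✗
call_id=13: ✓ → 551
call_id=14: ✗
call_id=15: ✗
call_id=16: ✗
a3_sum = 551

line_sum=3180, a3_sum=551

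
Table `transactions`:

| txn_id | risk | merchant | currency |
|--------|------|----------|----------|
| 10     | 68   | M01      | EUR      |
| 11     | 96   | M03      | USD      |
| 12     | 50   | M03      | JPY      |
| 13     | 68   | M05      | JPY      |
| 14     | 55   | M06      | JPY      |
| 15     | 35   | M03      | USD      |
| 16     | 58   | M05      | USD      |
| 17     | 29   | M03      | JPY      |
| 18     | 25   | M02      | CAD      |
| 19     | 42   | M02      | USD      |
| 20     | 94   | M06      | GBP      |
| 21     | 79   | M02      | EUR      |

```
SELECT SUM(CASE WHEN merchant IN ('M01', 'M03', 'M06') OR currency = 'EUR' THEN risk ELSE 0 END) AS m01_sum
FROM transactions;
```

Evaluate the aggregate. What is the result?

txn_id=10: ✓ → 68
txn_id=11: ✓ → 96
txn_id=12: ✓ → 50
txn_id=13: ✗
txn_id=14: ✓ → 55
txn_id=15: ✓ → 35
txn_id=16: ✗
txn_id=17: ✓ → 29
txn_id=18: ✗
txn_id=19: ✗
txn_id=20: ✓ → 94
txn_id=21: ✓ → 79
m01_sum = 68 + 96 + 50 + 55 + 35 + 29 + 94 + 79 = 506

506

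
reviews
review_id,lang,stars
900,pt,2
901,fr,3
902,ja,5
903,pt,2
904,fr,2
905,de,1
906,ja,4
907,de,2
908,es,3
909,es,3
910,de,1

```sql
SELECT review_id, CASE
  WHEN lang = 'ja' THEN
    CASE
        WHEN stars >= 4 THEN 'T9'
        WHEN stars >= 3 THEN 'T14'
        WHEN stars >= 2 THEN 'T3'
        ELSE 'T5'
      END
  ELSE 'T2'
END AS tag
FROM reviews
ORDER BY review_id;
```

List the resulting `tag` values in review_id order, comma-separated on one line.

review_id=900: lang='pt' → outer ELSE → T2
review_id=901: lang='fr' → outer ELSE → T2
review_id=902: lang='ja' → inner[stars >= 4] → T9
review_id=903: lang='pt' → outer ELSE → T2
review_id=904: lang='fr' → outer ELSE → T2
review_id=905: lang='de' → outer ELSE → T2
review_id=906: lang='ja' → inner[stars >= 4] → T9
review_id=907: lang='de' → outer ELSE → T2
review_id=908: lang='es' → outer ELSE → T2
review_id=909: lang='es' → outer ELSE → T2
review_id=910: lang='de' → outer ELSE → T2

T2, T2, T9, T2, T2, T2, T9, T2, T2, T2, T2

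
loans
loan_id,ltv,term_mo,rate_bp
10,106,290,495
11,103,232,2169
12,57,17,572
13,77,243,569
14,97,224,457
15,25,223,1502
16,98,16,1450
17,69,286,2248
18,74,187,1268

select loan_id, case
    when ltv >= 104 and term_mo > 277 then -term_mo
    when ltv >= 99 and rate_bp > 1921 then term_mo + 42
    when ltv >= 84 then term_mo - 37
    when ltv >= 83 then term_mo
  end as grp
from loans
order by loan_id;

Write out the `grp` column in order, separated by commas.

-290, 274, NULL, NULL, 187, NULL, -21, NULL, NULL

loan_id=10: ltv >= 104 and term_mo > 277 → -290
loan_id=11: ltv >= 99 and rate_bp > 1921 → 274
loan_id=12: (no match → NULL) → NULL
loan_id=13: (no match → NULL) → NULL
loan_id=14: ltv >= 84 → 187
loan_id=15: (no match → NULL) → NULL
loan_id=16: ltv >= 84 → -21
loan_id=17: (no match → NULL) → NULL
loan_id=18: (no match → NULL) → NULL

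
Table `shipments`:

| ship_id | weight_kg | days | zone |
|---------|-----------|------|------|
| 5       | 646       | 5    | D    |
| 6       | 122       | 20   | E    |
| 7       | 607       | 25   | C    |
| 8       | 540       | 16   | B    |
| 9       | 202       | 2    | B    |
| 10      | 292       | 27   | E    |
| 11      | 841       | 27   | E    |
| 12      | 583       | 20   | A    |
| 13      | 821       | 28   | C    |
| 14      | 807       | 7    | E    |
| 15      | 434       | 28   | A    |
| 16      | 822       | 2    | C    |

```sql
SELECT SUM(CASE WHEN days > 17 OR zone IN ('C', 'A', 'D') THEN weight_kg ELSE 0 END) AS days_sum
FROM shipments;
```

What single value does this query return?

ship_id=5: ✓ → 646
ship_id=6: ✓ → 122
ship_id=7: ✓ → 607
ship_id=8: ✗
ship_id=9: ✗
ship_id=10: ✓ → 292
ship_id=11: ✓ → 841
ship_id=12: ✓ → 583
ship_id=13: ✓ → 821
ship_id=14: ✗
ship_id=15: ✓ → 434
ship_id=16: ✓ → 822
days_sum = 646 + 122 + 607 + 292 + 841 + 583 + 821 + 434 + 822 = 5168

5168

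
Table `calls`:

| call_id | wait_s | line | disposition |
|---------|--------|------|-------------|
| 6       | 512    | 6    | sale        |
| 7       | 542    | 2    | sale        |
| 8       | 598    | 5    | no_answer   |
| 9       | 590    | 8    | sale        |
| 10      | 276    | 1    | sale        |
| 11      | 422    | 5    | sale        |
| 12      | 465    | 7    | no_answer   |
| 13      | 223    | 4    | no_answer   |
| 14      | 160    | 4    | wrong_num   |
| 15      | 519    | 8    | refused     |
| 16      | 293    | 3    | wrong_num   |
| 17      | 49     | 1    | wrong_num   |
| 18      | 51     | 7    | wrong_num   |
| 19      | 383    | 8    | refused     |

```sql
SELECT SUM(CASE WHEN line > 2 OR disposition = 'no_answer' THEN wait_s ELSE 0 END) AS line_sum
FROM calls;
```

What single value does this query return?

call_id=6: ✓ → 512
call_id=7: ✗
call_id=8: ✓ → 598
call_id=9: ✓ → 590
call_id=10: ✗
call_id=11: ✓ → 422
call_id=12: ✓ → 465
call_id=13: ✓ → 223
call_id=14: ✓ → 160
call_id=15: ✓ → 519
call_id=16: ✓ → 293
call_id=17: ✗
call_id=18: ✓ → 51
call_id=19: ✓ → 383
line_sum = 512 + 598 + 590 + 422 + 465 + 223 + 160 + 519 + 293 + 51 + 383 = 4216

4216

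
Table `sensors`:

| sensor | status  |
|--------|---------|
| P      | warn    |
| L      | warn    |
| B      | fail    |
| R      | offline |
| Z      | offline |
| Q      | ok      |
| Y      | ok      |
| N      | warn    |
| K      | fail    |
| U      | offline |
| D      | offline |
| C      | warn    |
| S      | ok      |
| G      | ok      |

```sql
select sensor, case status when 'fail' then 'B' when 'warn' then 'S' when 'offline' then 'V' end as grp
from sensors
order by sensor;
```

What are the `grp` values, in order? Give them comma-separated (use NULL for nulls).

B, S, V, NULL, B, S, S, S, NULL, V, NULL, V, NULL, V

sensor=B: status='fail' → B
sensor=C: status='warn' → S
sensor=D: status='offline' → V
sensor=G: (no match → NULL) → NULL
sensor=K: status='fail' → B
sensor=L: status='warn' → S
sensor=N: status='warn' → S
sensor=P: status='warn' → S
sensor=Q: (no match → NULL) → NULL
sensor=R: status='offline' → V
sensor=S: (no match → NULL) → NULL
sensor=U: status='offline' → V
sensor=Y: (no match → NULL) → NULL
sensor=Z: status='offline' → V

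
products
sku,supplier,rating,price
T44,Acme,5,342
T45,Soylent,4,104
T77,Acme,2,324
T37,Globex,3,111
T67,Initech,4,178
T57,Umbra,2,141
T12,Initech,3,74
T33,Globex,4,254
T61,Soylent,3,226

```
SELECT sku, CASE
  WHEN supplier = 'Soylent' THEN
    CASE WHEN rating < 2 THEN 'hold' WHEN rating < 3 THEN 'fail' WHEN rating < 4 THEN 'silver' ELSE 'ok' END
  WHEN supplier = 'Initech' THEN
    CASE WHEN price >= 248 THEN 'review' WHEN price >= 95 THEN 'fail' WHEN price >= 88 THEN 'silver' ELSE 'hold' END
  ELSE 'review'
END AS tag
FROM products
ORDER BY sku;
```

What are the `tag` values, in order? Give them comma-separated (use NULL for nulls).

hold, review, review, review, ok, review, silver, fail, review

sku=T12: supplier='Initech' → inner[ELSE] → hold
sku=T33: supplier='Globex' → outer ELSE → review
sku=T37: supplier='Globex' → outer ELSE → review
sku=T44: supplier='Acme' → outer ELSE → review
sku=T45: supplier='Soylent' → inner[ELSE] → ok
sku=T57: supplier='Umbra' → outer ELSE → review
sku=T61: supplier='Soylent' → inner[rating < 4] → silver
sku=T67: supplier='Initech' → inner[price >= 95] → fail
sku=T77: supplier='Acme' → outer ELSE → review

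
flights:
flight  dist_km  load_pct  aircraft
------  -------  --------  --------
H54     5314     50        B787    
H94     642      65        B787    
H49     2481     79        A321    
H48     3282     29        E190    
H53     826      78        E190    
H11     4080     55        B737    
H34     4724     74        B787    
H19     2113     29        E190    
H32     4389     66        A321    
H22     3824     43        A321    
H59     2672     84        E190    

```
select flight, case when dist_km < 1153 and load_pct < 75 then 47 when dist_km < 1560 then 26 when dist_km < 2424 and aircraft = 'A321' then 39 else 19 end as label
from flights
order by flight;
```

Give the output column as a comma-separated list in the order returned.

19, 19, 19, 19, 19, 19, 19, 26, 19, 19, 47

flight=H11: ELSE → 19
flight=H19: ELSE → 19
flight=H22: ELSE → 19
flight=H32: ELSE → 19
flight=H34: ELSE → 19
flight=H48: ELSE → 19
flight=H49: ELSE → 19
flight=H53: dist_km < 1560 → 26
flight=H54: ELSE → 19
flight=H59: ELSE → 19
flight=H94: dist_km < 1153 and load_pct < 75 → 47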